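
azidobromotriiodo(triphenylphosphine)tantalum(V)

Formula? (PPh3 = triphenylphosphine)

[TaBrI3(N3)(PPh3)]

Ligands: 1 triphenylphosphine (PPh3, neutral), 3 iodo (I, -1), 1 azido (N3, -1), 1 bromo (Br, -1). Ligand charge sum = -5.
With Ta in oxidation state +5, the complex ion is [Ta...].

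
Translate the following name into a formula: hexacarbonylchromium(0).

Ligands: 6 carbonyl (CO, neutral). Ligand charge sum = 0.
With Cr in oxidation state 0, the complex ion is [Cr...].

[Cr(CO)6]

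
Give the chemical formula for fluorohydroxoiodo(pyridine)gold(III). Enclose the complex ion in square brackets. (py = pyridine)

Ligands: 1 hydroxo (OH, -1), 1 iodo (I, -1), 1 fluoro (F, -1), 1 pyridine (py, neutral). Ligand charge sum = -3.
With Au in oxidation state +3, the complex ion is [Au...].

[AuFI(OH)(py)]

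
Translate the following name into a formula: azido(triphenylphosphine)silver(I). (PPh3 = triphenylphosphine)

[Ag(N3)(PPh3)]

Ligands: 1 azido (N3, -1), 1 triphenylphosphine (PPh3, neutral). Ligand charge sum = -1.
With Ag in oxidation state +1, the complex ion is [Ag...].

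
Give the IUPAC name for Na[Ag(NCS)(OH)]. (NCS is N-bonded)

sodium hydroxoisothiocyanatoargentate(I)

The 1 sodium counter-ion carries a total charge of +1, so each complex ion is 1−.
Ligand charges: 1×isothiocyanato (-1 each), 1×hydroxo (-1 each); total -2. So Ag + (-2) = 1−, giving Ag = +1.
The complex ion is anionic, so silver takes the -ate form argentate(I).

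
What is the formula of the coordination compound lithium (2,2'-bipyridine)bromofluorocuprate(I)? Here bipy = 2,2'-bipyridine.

Ligands: 1 bromo (Br, -1), 1 fluoro (F, -1), 1 2,2'-bipyridine (bipy, neutral). Ligand charge sum = -2.
Charge balance with lithium (+1) requires 1 complex ion per 1 lithium.

Li[Cu(bipy)BrF]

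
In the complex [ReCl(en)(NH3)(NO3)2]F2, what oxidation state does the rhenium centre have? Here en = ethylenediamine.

+5

2 fluoride outside the brackets (-1 each) → the complex ion is 2+.
Ligand charges: 1×NH3 neutral; 2×NO3 = -2; 1×Cl = -1; 1×en neutral; sum -3.
Re + (-3) = 2+ ⇒ Re is +5.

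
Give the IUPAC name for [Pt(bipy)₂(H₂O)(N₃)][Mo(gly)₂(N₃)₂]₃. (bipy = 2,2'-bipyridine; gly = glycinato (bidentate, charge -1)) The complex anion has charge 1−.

Both ions are complex: the cation is named first with the plain metal name, the anion second with the -ate form; each ion's ligands are alphabetised independently.
The complex anion is given as 1−; its ligand charges sum to -4, so Mo = +3.
With 3 anions per cation, the cation must be 3×1 = 3+.
Cation: ligand charges sum to -1; for the ion to be 3+, Pt = +4.

aquaazidobis(2,2'-bipyridine)platinum(IV) diazidobis(glycinato)molybdate(III)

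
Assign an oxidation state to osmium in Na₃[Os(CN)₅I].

3 sodium outside the brackets (+1 each) → the complex ion is 3−.
Ligand charges: 5×CN = -5; 1×I = -1; sum -6.
Os + (-6) = 3− ⇒ Os is +3.

+3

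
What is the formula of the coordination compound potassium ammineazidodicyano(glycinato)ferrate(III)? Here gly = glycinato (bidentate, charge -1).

Ligands: 1 glycinato (gly, -1), 1 ammine (NH3, neutral), 1 azido (N3, -1), 2 cyano (CN, -1). Ligand charge sum = -4.
With Fe in oxidation state +3, the complex ion is [Fe...]^1−.
Charge balance with potassium (+1) requires 1 complex ion per 1 potassium.

K[Fe(CN)2(gly)(N3)(NH3)]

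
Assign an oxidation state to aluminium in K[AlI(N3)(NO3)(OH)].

1 potassium outside the brackets (+1 each) → the complex ion is 1−.
Ligand charges: 1×I = -1; 1×OH = -1; 1×N3 = -1; 1×NO3 = -1; sum -4.
Al + (-4) = 1− ⇒ Al is +3.

+3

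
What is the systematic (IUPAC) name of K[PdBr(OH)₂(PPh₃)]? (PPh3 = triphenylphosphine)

The 1 potassium counter-ion carries a total charge of +1, so each complex ion is 1−.
Ligand charges: 1×bromo (-1 each), 2×hydroxo (-1 each), 1×triphenylphosphine (neutral); total -3. So Pd + (-3) = 1−, giving Pd = +2.
Ligands are named alphabetically: bromo before hydroxo before triphenylphosphine.
The complex ion is anionic, so palladium takes the -ate form palladate(II).

potassium bromodihydroxo(triphenylphosphine)palladate(II)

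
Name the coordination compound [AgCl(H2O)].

aquachlorosilver(I)

There is no counter-ion, so the complex is neutral overall.
Ligand charges: 1×aqua (neutral), 1×chloro (-1 each); total -1. So Ag + (-1) = 0, giving Ag = +1.
Ligands are named alphabetically: aqua before chloro.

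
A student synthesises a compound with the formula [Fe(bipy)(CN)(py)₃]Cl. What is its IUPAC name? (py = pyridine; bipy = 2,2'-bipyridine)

The 1 chloride counter-ion carries a total charge of -1, so each complex ion is 1+.
Ligand charges: 3×pyridine (neutral), 1×cyano (-1 each), 1×2,2'-bipyridine (neutral); total -1. So Fe + (-1) = 1+, giving Fe = +2.
Ligands are named alphabetically: bipyridine before cyano before pyridine.

(2,2'-bipyridine)cyanotris(pyridine)iron(II) chloride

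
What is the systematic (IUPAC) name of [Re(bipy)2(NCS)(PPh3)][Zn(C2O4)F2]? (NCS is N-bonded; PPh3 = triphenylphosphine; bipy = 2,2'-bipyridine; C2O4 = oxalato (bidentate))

bis(2,2'-bipyridine)isothiocyanato(triphenylphosphine)rhenium(III) difluorooxalatozincate(II)

Both ions are complex: the cation is named first with the plain metal name, the anion second with the -ate form; each ion's ligands are alphabetised independently.
Zinc is always +2 in its complexes; the anion's ligand charges sum to -4, so the complex anion is 2−.
A 1:1 salt means the cation carries the equal and opposite charge, 2+.
Cation: ligand charges sum to -1; for the ion to be 2+, Re = +3.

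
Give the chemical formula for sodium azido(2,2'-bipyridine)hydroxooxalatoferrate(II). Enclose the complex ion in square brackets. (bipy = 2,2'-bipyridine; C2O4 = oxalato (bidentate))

Na2[Fe(bipy)(C2O4)(N3)(OH)]

Ligands: 1 2,2'-bipyridine (bipy, neutral), 1 oxalato (C2O4, -2), 1 azido (N3, -1), 1 hydroxo (OH, -1). Ligand charge sum = -4.
Charge balance with sodium (+1) requires 1 complex ion per 2 sodium.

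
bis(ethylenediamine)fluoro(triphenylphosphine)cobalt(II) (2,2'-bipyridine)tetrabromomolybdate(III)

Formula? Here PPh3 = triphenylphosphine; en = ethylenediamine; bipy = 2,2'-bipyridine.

Cation [Co…]: ligand charges -1, Co(II) ⇒ ion charge 1+.
Anion [Mo…]: ligand charges -4, Mo(III) ⇒ ion charge 1−.
One 1+ cation balances one 1− anion.

[Co(en)2F(PPh3)][Mo(bipy)Br4]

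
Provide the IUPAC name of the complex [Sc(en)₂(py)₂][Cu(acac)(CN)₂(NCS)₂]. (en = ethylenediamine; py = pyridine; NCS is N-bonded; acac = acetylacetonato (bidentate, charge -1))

bis(ethylenediamine)bis(pyridine)scandium(III) (acetylacetonato)dicyanodiisothiocyanatocuprate(II)

Both ions are complex: the cation is named first with the plain metal name, the anion second with the -ate form; each ion's ligands are alphabetised independently.
Scandium is always +3 in its complexes; the cation's ligand charges sum to 0, so the complex cation is 3+.
A 1:1 salt means the anion carries the equal and opposite charge, 3−.
Anion: ligand charges sum to -5; for the ion to be 3−, Cu = +2.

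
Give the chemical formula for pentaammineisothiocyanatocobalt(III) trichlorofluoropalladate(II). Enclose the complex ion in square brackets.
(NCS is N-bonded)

Cation [Co…]: ligand charges -1, Co(III) ⇒ ion charge 2+.
Anion [Pd…]: ligand charges -4, Pd(II) ⇒ ion charge 2−.
One 2+ cation balances one 2− anion.

[Co(NCS)(NH3)5][PdCl3F]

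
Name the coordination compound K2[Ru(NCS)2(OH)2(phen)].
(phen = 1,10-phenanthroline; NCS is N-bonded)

The 2 potassium counter-ions carry a total charge of +2, so each complex ion is 2−.
Ligand charges: 1×1,10-phenanthroline (neutral), 2×hydroxo (-1 each), 2×isothiocyanato (-1 each); total -4. So Ru + (-4) = 2−, giving Ru = +2.
Ligands are named alphabetically: hydroxo before isothiocyanato before phenanthroline.
The complex ion is anionic, so ruthenium takes the -ate form ruthenate(II).

potassium dihydroxodiisothiocyanato(1,10-phenanthroline)ruthenate(II)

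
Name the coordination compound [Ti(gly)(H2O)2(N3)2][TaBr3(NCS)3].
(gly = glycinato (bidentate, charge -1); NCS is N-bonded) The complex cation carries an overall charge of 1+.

The complex cation is given as 1+; its ligand charges sum to -3, so Ti = +4.
A 1:1 salt means the anion carries the equal and opposite charge, 1−.
Anion: ligand charges sum to -6; for the ion to be 1−, Ta = +5.

diaquadiazido(glycinato)titanium(IV) tribromotriisothiocyanatotantalate(V)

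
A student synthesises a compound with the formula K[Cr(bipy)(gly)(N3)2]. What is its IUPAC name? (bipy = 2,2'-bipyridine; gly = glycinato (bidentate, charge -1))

The 1 potassium counter-ion carries a total charge of +1, so each complex ion is 1−.
Ligand charges: 1×2,2'-bipyridine (neutral), 1×glycinato (-1 each), 2×azido (-1 each); total -3. So Cr + (-3) = 1−, giving Cr = +2.
Ligands are named alphabetically: azido before bipyridine before glycinato.
The complex ion is anionic, so chromium takes the -ate form chromate(II).

potassium diazido(2,2'-bipyridine)(glycinato)chromate(II)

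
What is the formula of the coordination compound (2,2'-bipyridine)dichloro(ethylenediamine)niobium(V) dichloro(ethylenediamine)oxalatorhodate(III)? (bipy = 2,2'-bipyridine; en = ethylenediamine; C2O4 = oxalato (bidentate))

[Nb(bipy)Cl2(en)][Rh(C2O4)Cl2(en)]3

Cation [Nb…]: ligand charges -2, Nb(V) ⇒ ion charge 3+.
Anion [Rh…]: ligand charges -4, Rh(III) ⇒ ion charge 1−.
One 3+ cation requires 3 of the 1− anion.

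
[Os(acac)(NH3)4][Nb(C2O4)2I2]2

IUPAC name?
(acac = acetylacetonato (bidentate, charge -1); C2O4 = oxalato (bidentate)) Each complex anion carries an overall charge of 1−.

Both ions are complex: the cation is named first with the plain metal name, the anion second with the -ate form; each ion's ligands are alphabetised independently.
The complex anion is given as 1−; its ligand charges sum to -6, so Nb = +5.
With 2 anions per cation, the cation must be 2×1 = 2+.
Cation: ligand charges sum to -1; for the ion to be 2+, Os = +3.

(acetylacetonato)tetraammineosmium(III) diiododioxalatoniobate(V)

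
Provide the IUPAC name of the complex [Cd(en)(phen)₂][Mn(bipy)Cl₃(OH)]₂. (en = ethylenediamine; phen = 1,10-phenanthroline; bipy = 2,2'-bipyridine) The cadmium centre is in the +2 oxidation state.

Both ions are complex: the cation is named first with the plain metal name, the anion second with the -ate form; each ion's ligands are alphabetised independently.
Cd is given as +2; the cation's ligand charges sum to 0, so the complex cation is 2+.
With 2 anions per cation, each anion must be 2/2 = 1−.
Anion: ligand charges sum to -4; for the ion to be 1−, Mn = +3.

(ethylenediamine)bis(1,10-phenanthroline)cadmium(II) (2,2'-bipyridine)trichlorohydroxomanganate(III)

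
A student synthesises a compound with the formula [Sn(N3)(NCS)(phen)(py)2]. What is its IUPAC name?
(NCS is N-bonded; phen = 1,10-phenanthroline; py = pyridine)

azidoisothiocyanato(1,10-phenanthroline)bis(pyridine)tin(II)

There is no counter-ion, so the complex is neutral overall.
Ligand charges: 1×isothiocyanato (-1 each), 1×azido (-1 each), 1×1,10-phenanthroline (neutral), 2×pyridine (neutral); total -2. So Sn + (-2) = 0, giving Sn = +2.
Ligands are named alphabetically: azido before isothiocyanato before phenanthroline before pyridine.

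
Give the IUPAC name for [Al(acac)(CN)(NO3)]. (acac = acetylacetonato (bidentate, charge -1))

(acetylacetonato)cyanonitratoaluminium(III)

There is no counter-ion, so the complex is neutral overall.
Ligand charges: 1×cyano (-1 each), 1×nitrato (-1 each), 1×acetylacetonato (-1 each); total -3. So Al + (-3) = 0, giving Al = +3.
Ligands are named alphabetically: acetylacetonato before cyano before nitrato.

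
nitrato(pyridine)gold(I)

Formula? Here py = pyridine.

Ligands: 1 nitrato (NO3, -1), 1 pyridine (py, neutral). Ligand charge sum = -1.
With Au in oxidation state +1, the complex ion is [Au...].

[Au(NO3)(py)]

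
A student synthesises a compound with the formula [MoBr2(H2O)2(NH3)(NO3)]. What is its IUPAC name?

amminediaquadibromonitratomolybdenum(III)

There is no counter-ion, so the complex is neutral overall.
Ligand charges: 1×ammine (neutral), 2×aqua (neutral), 1×nitrato (-1 each), 2×bromo (-1 each); total -3. So Mo + (-3) = 0, giving Mo = +3.
Ligands are named alphabetically: ammine before aqua before bromo before nitrato.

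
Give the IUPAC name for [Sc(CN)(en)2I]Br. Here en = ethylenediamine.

cyanobis(ethylenediamine)iodoscandium(III) bromide

The 1 bromide counter-ion carries a total charge of -1, so each complex ion is 1+.
Ligand charges: 2×ethylenediamine (neutral), 1×iodo (-1 each), 1×cyano (-1 each); total -2. So Sc + (-2) = 1+, giving Sc = +3.
Ligands are named alphabetically: cyano before ethylenediamine before iodo.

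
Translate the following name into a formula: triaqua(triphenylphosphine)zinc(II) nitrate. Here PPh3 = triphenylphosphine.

[Zn(H2O)3(PPh3)](NO3)2

Ligands: 1 triphenylphosphine (PPh3, neutral), 3 aqua (H2O, neutral). Ligand charge sum = 0.
With Zn in oxidation state +2, the complex ion is [Zn...]^2+.
Charge balance with nitrate (-1) requires 1 complex ion per 2 nitrate.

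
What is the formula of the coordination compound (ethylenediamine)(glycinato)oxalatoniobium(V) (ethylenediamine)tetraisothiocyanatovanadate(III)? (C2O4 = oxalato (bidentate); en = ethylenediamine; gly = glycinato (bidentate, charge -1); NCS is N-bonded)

[Nb(C2O4)(en)(gly)][V(en)(NCS)4]2

Cation [Nb…]: ligand charges -3, Nb(V) ⇒ ion charge 2+.
Anion [V…]: ligand charges -4, V(III) ⇒ ion charge 1−.
One 2+ cation requires 2 of the 1− anion.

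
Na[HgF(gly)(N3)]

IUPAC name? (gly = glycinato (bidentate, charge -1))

sodium azidofluoro(glycinato)mercurate(II)

The 1 sodium counter-ion carries a total charge of +1, so each complex ion is 1−.
Ligand charges: 1×azido (-1 each), 1×glycinato (-1 each), 1×fluoro (-1 each); total -3. So Hg + (-3) = 1−, giving Hg = +2.
The complex ion is anionic, so mercury takes the -ate form mercurate(II).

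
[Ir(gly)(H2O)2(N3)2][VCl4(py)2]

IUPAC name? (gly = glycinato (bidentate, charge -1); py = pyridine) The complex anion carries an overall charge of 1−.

diaquadiazido(glycinato)iridium(IV) tetrachlorobis(pyridine)vanadate(III)

Both ions are complex: the cation is named first with the plain metal name, the anion second with the -ate form; each ion's ligands are alphabetised independently.
The complex anion is given as 1−; its ligand charges sum to -4, so V = +3.
A 1:1 salt means the cation carries the equal and opposite charge, 1+.
Cation: ligand charges sum to -3; for the ion to be 1+, Ir = +4.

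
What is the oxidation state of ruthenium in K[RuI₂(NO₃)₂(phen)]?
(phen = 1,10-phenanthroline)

1 potassium outside the brackets (+1 each) → the complex ion is 1−.
Ligand charges: 1×phen neutral; 2×NO3 = -2; 2×I = -2; sum -4.
Ru + (-4) = 1− ⇒ Ru is +3.

+3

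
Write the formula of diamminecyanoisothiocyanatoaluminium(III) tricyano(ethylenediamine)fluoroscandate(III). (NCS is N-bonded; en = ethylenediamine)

Cation [Al…]: ligand charges -2, Al(III) ⇒ ion charge 1+.
Anion [Sc…]: ligand charges -4, Sc(III) ⇒ ion charge 1−.

[Al(CN)(NCS)(NH3)2][Sc(CN)3(en)F]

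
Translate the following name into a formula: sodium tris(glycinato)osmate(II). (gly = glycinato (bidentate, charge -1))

Na[Os(gly)3]

Ligands: 3 glycinato (gly, -1). Ligand charge sum = -3.
With Os in oxidation state +2, the complex ion is [Os...]^1−.
Charge balance with sodium (+1) requires 1 complex ion per 1 sodium.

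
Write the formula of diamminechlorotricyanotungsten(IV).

Ligands: 2 ammine (NH3, neutral), 3 cyano (CN, -1), 1 chloro (Cl, -1). Ligand charge sum = -4.
With W in oxidation state +4, the complex ion is [W...].

[WCl(CN)3(NH3)2]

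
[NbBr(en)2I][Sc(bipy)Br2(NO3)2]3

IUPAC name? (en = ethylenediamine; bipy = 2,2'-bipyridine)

bromobis(ethylenediamine)iodoniobium(V) (2,2'-bipyridine)dibromodinitratoscandate(III)

Scandium is always +3 in its complexes; the anion's ligand charges sum to -4, so the complex anion is 1−.
With 3 anions per cation, the cation must be 3×1 = 3+.
Cation: ligand charges sum to -2; for the ion to be 3+, Nb = +5.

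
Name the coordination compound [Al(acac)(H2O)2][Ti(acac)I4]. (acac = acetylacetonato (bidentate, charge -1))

(acetylacetonato)diaquaaluminium(III) (acetylacetonato)tetraiodotitanate(III)

Aluminium is always +3 in its complexes; the cation's ligand charges sum to -1, so the complex cation is 2+.
A 1:1 salt means the anion carries the equal and opposite charge, 2−.
Anion: ligand charges sum to -5; for the ion to be 2−, Ti = +3.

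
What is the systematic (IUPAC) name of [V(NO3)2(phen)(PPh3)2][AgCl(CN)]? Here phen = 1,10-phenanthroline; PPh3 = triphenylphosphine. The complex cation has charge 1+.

dinitrato(1,10-phenanthroline)bis(triphenylphosphine)vanadium(III) chlorocyanoargentate(I)

Both ions are complex: the cation is named first with the plain metal name, the anion second with the -ate form; each ion's ligands are alphabetised independently.
The complex cation is given as 1+; its ligand charges sum to -2, so V = +3.
A 1:1 salt means the anion carries the equal and opposite charge, 1−.
Anion: ligand charges sum to -2; for the ion to be 1−, Ag = +1.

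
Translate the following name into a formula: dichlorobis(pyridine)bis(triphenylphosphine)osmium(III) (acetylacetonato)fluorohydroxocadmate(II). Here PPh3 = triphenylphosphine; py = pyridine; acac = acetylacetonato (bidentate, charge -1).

[OsCl2(PPh3)2(py)2][Cd(acac)F(OH)]

Cation [Os…]: ligand charges -2, Os(III) ⇒ ion charge 1+.
Anion [Cd…]: ligand charges -3, Cd(II) ⇒ ion charge 1−.
One 1+ cation balances one 1− anion.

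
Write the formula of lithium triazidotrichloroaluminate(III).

Ligands: 3 chloro (Cl, -1), 3 azido (N3, -1). Ligand charge sum = -6.
With Al in oxidation state +3, the complex ion is [Al...]^3−.
Charge balance with lithium (+1) requires 1 complex ion per 3 lithium.

Li3[AlCl3(N3)3]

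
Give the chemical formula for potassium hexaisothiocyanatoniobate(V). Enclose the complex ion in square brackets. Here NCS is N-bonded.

K[Nb(NCS)6]

Ligands: 6 isothiocyanato (NCS, -1). Ligand charge sum = -6.
With Nb in oxidation state +5, the complex ion is [Nb...]^1−.
Charge balance with potassium (+1) requires 1 complex ion per 1 potassium.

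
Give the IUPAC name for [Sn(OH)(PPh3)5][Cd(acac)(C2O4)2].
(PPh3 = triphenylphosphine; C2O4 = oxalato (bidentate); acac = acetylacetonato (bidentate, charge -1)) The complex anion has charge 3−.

hydroxopentakis(triphenylphosphine)tin(IV) (acetylacetonato)dioxalatocadmate(II)

Both ions are complex: the cation is named first with the plain metal name, the anion second with the -ate form; each ion's ligands are alphabetised independently.
The complex anion is given as 3−; its ligand charges sum to -5, so Cd = +2.
A 1:1 salt means the cation carries the equal and opposite charge, 3+.
Cation: ligand charges sum to -1; for the ion to be 3+, Sn = +4.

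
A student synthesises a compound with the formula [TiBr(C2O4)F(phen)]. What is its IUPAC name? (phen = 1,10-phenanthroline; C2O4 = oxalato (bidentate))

bromofluorooxalato(1,10-phenanthroline)titanium(IV)

There is no counter-ion, so the complex is neutral overall.
Ligand charges: 1×1,10-phenanthroline (neutral), 1×oxalato (-2 each), 1×bromo (-1 each), 1×fluoro (-1 each); total -4. So Ti + (-4) = 0, giving Ti = +4.
Ligands are named alphabetically: bromo before fluoro before oxalato before phenanthroline.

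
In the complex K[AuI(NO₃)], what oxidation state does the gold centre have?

+1

1 potassium outside the brackets (+1 each) → the complex ion is 1−.
Ligand charges: 1×NO3 = -1; 1×I = -1; sum -2.
Au + (-2) = 1− ⇒ Au is +1.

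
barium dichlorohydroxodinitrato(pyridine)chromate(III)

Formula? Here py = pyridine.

Ligands: 1 pyridine (py, neutral), 2 chloro (Cl, -1), 2 nitrato (NO3, -1), 1 hydroxo (OH, -1). Ligand charge sum = -5.
With Cr in oxidation state +3, the complex ion is [Cr...]^2−.
Charge balance with barium (+2) requires 1 complex ion per 1 barium.

Ba[CrCl2(NO3)2(OH)(py)]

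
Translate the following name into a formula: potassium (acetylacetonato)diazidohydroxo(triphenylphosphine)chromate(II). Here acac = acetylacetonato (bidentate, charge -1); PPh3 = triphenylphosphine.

K2[Cr(acac)(N3)2(OH)(PPh3)]

Ligands: 1 hydroxo (OH, -1), 1 acetylacetonato (acac, -1), 1 triphenylphosphine (PPh3, neutral), 2 azido (N3, -1). Ligand charge sum = -4.
With Cr in oxidation state +2, the complex ion is [Cr...]^2−.
Charge balance with potassium (+1) requires 1 complex ion per 2 potassium.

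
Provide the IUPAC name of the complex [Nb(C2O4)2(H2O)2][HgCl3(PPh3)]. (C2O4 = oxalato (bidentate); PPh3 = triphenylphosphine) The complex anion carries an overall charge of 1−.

The complex anion is given as 1−; its ligand charges sum to -3, so Hg = +2.
A 1:1 salt means the cation carries the equal and opposite charge, 1+.
Cation: ligand charges sum to -4; for the ion to be 1+, Nb = +5.

diaquadioxalatoniobium(V) trichloro(triphenylphosphine)mercurate(II)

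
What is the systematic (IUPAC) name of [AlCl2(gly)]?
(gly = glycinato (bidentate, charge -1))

dichloro(glycinato)aluminium(III)

There is no counter-ion, so the complex is neutral overall.
Ligand charges: 1×glycinato (-1 each), 2×chloro (-1 each); total -3. So Al + (-3) = 0, giving Al = +3.
Ligands are named alphabetically: chloro before glycinato.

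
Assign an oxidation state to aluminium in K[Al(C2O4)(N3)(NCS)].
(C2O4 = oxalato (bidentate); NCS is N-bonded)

1 potassium outside the brackets (+1 each) → the complex ion is 1−.
Ligand charges: 1×N3 = -1; 1×C2O4 = -2; 1×NCS = -1; sum -4.
Al + (-4) = 1− ⇒ Al is +3.

+3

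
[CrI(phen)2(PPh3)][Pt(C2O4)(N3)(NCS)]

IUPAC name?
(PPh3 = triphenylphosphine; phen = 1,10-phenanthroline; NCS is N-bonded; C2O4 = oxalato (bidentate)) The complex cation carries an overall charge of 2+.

iodobis(1,10-phenanthroline)(triphenylphosphine)chromium(III) azidoisothiocyanatooxalatoplatinate(II)

The complex cation is given as 2+; its ligand charges sum to -1, so Cr = +3.
A 1:1 salt means the anion carries the equal and opposite charge, 2−.
Anion: ligand charges sum to -4; for the ion to be 2−, Pt = +2.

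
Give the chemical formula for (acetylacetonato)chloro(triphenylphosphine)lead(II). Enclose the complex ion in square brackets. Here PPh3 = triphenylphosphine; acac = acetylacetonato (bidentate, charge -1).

Ligands: 1 triphenylphosphine (PPh3, neutral), 1 acetylacetonato (acac, -1), 1 chloro (Cl, -1). Ligand charge sum = -2.
With Pb in oxidation state +2, the complex ion is [Pb...].

[Pb(acac)Cl(PPh3)]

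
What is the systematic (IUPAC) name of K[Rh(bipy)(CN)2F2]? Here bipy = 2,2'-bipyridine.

The 1 potassium counter-ion carries a total charge of +1, so each complex ion is 1−.
Ligand charges: 2×fluoro (-1 each), 1×2,2'-bipyridine (neutral), 2×cyano (-1 each); total -4. So Rh + (-4) = 1−, giving Rh = +3.
Ligands are named alphabetically: bipyridine before cyano before fluoro.
The complex ion is anionic, so rhodium takes the -ate form rhodate(III).

potassium (2,2'-bipyridine)dicyanodifluororhodate(III)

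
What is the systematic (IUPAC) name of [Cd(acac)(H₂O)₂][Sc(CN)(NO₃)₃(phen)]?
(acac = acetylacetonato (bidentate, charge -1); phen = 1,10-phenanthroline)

Cadmium is always +2 in its complexes; the cation's ligand charges sum to -1, so the complex cation is 1+.
A 1:1 salt means the anion carries the equal and opposite charge, 1−.
Anion: ligand charges sum to -4; for the ion to be 1−, Sc = +3.

(acetylacetonato)diaquacadmium(II) cyanotrinitrato(1,10-phenanthroline)scandate(III)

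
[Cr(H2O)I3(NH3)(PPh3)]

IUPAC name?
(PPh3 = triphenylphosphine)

ammineaquatriiodo(triphenylphosphine)chromium(III)

There is no counter-ion, so the complex is neutral overall.
Ligand charges: 1×aqua (neutral), 3×iodo (-1 each), 1×ammine (neutral), 1×triphenylphosphine (neutral); total -3. So Cr + (-3) = 0, giving Cr = +3.
Ligands are named alphabetically: ammine before aqua before iodo before triphenylphosphine.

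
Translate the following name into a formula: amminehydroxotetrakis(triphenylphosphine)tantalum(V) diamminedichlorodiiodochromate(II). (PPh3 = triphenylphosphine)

Cation [Ta…]: ligand charges -1, Ta(V) ⇒ ion charge 4+.
Anion [Cr…]: ligand charges -4, Cr(II) ⇒ ion charge 2−.

[Ta(NH3)(OH)(PPh3)4][CrCl2I2(NH3)2]2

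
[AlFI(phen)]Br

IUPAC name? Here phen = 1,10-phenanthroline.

The 1 bromide counter-ion carries a total charge of -1, so each complex ion is 1+.
Ligand charges: 1×1,10-phenanthroline (neutral), 1×iodo (-1 each), 1×fluoro (-1 each); total -2. So Al + (-2) = 1+, giving Al = +3.
Ligands are named alphabetically: fluoro before iodo before phenanthroline.

fluoroiodo(1,10-phenanthroline)aluminium(III) bromide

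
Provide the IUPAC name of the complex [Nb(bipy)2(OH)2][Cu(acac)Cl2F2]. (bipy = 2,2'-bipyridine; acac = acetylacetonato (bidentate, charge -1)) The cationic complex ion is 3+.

The complex cation is given as 3+; its ligand charges sum to -2, so Nb = +5.
A 1:1 salt means the anion carries the equal and opposite charge, 3−.
Anion: ligand charges sum to -5; for the ion to be 3−, Cu = +2.

bis(2,2'-bipyridine)dihydroxoniobium(V) (acetylacetonato)dichlorodifluorocuprate(II)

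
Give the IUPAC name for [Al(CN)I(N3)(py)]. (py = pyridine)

There is no counter-ion, so the complex is neutral overall.
Ligand charges: 1×azido (-1 each), 1×iodo (-1 each), 1×cyano (-1 each), 1×pyridine (neutral); total -3. So Al + (-3) = 0, giving Al = +3.
Ligands are named alphabetically: azido before cyano before iodo before pyridine.

azidocyanoiodo(pyridine)aluminium(III)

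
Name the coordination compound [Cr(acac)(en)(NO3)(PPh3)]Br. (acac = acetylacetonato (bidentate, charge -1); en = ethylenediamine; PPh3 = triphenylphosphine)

The 1 bromide counter-ion carries a total charge of -1, so each complex ion is 1+.
Ligand charges: 1×acetylacetonato (-1 each), 1×ethylenediamine (neutral), 1×nitrato (-1 each), 1×triphenylphosphine (neutral); total -2. So Cr + (-2) = 1+, giving Cr = +3.
Ligands are named alphabetically: acetylacetonato before ethylenediamine before nitrato before triphenylphosphine.

(acetylacetonato)(ethylenediamine)nitrato(triphenylphosphine)chromium(III) bromide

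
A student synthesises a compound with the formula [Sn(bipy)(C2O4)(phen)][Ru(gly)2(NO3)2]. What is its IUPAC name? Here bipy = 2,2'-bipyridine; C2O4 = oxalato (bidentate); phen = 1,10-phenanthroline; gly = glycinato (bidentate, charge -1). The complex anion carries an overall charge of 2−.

The complex anion is given as 2−; its ligand charges sum to -4, so Ru = +2.
A 1:1 salt means the cation carries the equal and opposite charge, 2+.
Cation: ligand charges sum to -2; for the ion to be 2+, Sn = +4.

(2,2'-bipyridine)oxalato(1,10-phenanthroline)tin(IV) bis(glycinato)dinitratoruthenate(II)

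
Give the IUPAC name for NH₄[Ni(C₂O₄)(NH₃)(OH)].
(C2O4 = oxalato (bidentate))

The 1 ammonium counter-ion carries a total charge of +1, so each complex ion is 1−.
Ligand charges: 1×hydroxo (-1 each), 1×oxalato (-2 each), 1×ammine (neutral); total -3. So Ni + (-3) = 1−, giving Ni = +2.
The complex ion is anionic, so nickel takes the -ate form nickelate(II).

ammonium amminehydroxooxalatonickelate(II)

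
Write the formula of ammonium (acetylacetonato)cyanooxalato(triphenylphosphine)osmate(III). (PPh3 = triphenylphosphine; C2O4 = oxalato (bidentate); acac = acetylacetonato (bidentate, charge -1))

Ligands: 1 cyano (CN, -1), 1 triphenylphosphine (PPh3, neutral), 1 oxalato (C2O4, -2), 1 acetylacetonato (acac, -1). Ligand charge sum = -4.
With Os in oxidation state +3, the complex ion is [Os...]^1−.
Charge balance with ammonium (+1) requires 1 complex ion per 1 ammonium.

NH4[Os(acac)(C2O4)(CN)(PPh3)]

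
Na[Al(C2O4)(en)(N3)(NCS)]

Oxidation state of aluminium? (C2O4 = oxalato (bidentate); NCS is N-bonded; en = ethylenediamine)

1 sodium outside the brackets (+1 each) → the complex ion is 1−.
Ligand charges: 1×C2O4 = -2; 1×NCS = -1; 1×en neutral; 1×N3 = -1; sum -4.
Al + (-4) = 1− ⇒ Al is +3.

+3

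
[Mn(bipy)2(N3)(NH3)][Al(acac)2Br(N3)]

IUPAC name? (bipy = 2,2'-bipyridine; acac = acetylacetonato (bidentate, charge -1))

Both ions are complex: the cation is named first with the plain metal name, the anion second with the -ate form; each ion's ligands are alphabetised independently.
Aluminium is always +3 in its complexes; the anion's ligand charges sum to -4, so the complex anion is 1−.
A 1:1 salt means the cation carries the equal and opposite charge, 1+.
Cation: ligand charges sum to -1; for the ion to be 1+, Mn = +2.

ammineazidobis(2,2'-bipyridine)manganese(II) bis(acetylacetonato)azidobromoaluminate(III)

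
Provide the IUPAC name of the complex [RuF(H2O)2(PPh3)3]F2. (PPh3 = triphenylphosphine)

The 2 fluoride counter-ions carry a total charge of -2, so each complex ion is 2+.
Ligand charges: 1×fluoro (-1 each), 2×aqua (neutral), 3×triphenylphosphine (neutral); total -1. So Ru + (-1) = 2+, giving Ru = +3.
Ligands are named alphabetically: aqua before fluoro before triphenylphosphine.

diaquafluorotris(triphenylphosphine)ruthenium(III) fluoride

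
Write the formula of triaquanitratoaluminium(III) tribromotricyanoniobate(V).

[Al(H2O)3(NO3)][NbBr3(CN)3]2

Cation [Al…]: ligand charges -1, Al(III) ⇒ ion charge 2+.
Anion [Nb…]: ligand charges -6, Nb(V) ⇒ ion charge 1−.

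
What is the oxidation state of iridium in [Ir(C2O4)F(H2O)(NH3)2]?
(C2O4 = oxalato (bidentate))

+3

No counter-ion: the bracketed complex is neutral.
Ligand charges: 1×H2O neutral; 2×NH3 neutral; 1×C2O4 = -2; 1×F = -1; sum -3.
Ir + (-3) = 0 ⇒ Ir is +3.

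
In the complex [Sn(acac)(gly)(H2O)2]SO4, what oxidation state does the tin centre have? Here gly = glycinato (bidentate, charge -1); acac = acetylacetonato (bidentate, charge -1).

+4

1 sulfate outside the brackets (-2 each) → the complex ion is 2+.
Ligand charges: 2×H2O neutral; 1×gly = -1; 1×acac = -1; sum -2.
Sn + (-2) = 2+ ⇒ Sn is +4.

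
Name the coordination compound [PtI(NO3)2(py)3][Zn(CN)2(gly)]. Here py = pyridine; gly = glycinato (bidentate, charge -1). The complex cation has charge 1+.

iododinitratotris(pyridine)platinum(IV) dicyano(glycinato)zincate(II)

Both ions are complex: the cation is named first with the plain metal name, the anion second with the -ate form; each ion's ligands are alphabetised independently.
The complex cation is given as 1+; its ligand charges sum to -3, so Pt = +4.
A 1:1 salt means the anion carries the equal and opposite charge, 1−.
Anion: ligand charges sum to -3; for the ion to be 1−, Zn = +2.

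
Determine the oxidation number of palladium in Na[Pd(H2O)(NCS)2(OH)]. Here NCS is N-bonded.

+2

1 sodium outside the brackets (+1 each) → the complex ion is 1−.
Ligand charges: 2×NCS = -2; 1×OH = -1; 1×H2O neutral; sum -3.
Pd + (-3) = 1− ⇒ Pd is +2.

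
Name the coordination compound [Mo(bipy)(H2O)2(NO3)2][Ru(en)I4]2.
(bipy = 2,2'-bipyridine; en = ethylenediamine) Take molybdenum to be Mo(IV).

Both ions are complex: the cation is named first with the plain metal name, the anion second with the -ate form; each ion's ligands are alphabetised independently.
Mo is given as +4; the cation's ligand charges sum to -2, so the complex cation is 2+.
With 2 anions per cation, each anion must be 2/2 = 1−.
Anion: ligand charges sum to -4; for the ion to be 1−, Ru = +3.

diaqua(2,2'-bipyridine)dinitratomolybdenum(IV) (ethylenediamine)tetraiodoruthenate(III)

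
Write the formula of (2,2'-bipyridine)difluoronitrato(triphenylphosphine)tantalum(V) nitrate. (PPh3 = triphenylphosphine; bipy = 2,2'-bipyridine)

[Ta(bipy)F2(NO3)(PPh3)](NO3)2

Ligands: 2 fluoro (F, -1), 1 triphenylphosphine (PPh3, neutral), 1 2,2'-bipyridine (bipy, neutral), 1 nitrato (NO3, -1). Ligand charge sum = -3.
With Ta in oxidation state +5, the complex ion is [Ta...]^2+.
Charge balance with nitrate (-1) requires 1 complex ion per 2 nitrate.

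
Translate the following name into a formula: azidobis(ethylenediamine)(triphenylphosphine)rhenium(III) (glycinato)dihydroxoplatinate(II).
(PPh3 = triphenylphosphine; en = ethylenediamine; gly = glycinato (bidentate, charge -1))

Cation [Re…]: ligand charges -1, Re(III) ⇒ ion charge 2+.
Anion [Pt…]: ligand charges -3, Pt(II) ⇒ ion charge 1−.
One 2+ cation requires 2 of the 1− anion.

[Re(en)2(N3)(PPh3)][Pt(gly)(OH)2]2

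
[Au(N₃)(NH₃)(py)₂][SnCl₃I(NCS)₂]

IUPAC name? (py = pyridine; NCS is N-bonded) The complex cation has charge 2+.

ammineazidobis(pyridine)gold(III) trichloroiododiisothiocyanatostannate(IV)

Both ions are complex: the cation is named first with the plain metal name, the anion second with the -ate form; each ion's ligands are alphabetised independently.
The complex cation is given as 2+; its ligand charges sum to -1, so Au = +3.
A 1:1 salt means the anion carries the equal and opposite charge, 2−.
Anion: ligand charges sum to -6; for the ion to be 2−, Sn = +4.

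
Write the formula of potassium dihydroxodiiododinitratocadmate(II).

Ligands: 2 hydroxo (OH, -1), 2 iodo (I, -1), 2 nitrato (NO3, -1). Ligand charge sum = -6.
With Cd in oxidation state +2, the complex ion is [Cd...]^4−.
Charge balance with potassium (+1) requires 1 complex ion per 4 potassium.

K4[CdI2(NO3)2(OH)2]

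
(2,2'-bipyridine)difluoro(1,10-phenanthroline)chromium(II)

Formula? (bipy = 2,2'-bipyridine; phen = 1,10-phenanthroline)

[Cr(bipy)F2(phen)]

Ligands: 2 fluoro (F, -1), 1 2,2'-bipyridine (bipy, neutral), 1 1,10-phenanthroline (phen, neutral). Ligand charge sum = -2.
With Cr in oxidation state +2, the complex ion is [Cr...].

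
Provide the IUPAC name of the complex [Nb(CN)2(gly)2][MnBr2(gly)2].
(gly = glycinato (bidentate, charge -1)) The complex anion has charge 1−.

Both ions are complex: the cation is named first with the plain metal name, the anion second with the -ate form; each ion's ligands are alphabetised independently.
The complex anion is given as 1−; its ligand charges sum to -4, so Mn = +3.
A 1:1 salt means the cation carries the equal and opposite charge, 1+.
Cation: ligand charges sum to -4; for the ion to be 1+, Nb = +5.

dicyanobis(glycinato)niobium(V) dibromobis(glycinato)manganate(III)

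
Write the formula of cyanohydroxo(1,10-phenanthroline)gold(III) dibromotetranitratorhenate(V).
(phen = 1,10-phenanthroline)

[Au(CN)(OH)(phen)][ReBr2(NO3)4]

Cation [Au…]: ligand charges -2, Au(III) ⇒ ion charge 1+.
Anion [Re…]: ligand charges -6, Re(V) ⇒ ion charge 1−.
One 1+ cation balances one 1− anion.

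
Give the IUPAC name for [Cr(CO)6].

There is no counter-ion, so the complex is neutral overall.
Ligand charges: 6×carbonyl (neutral); total 0. So Cr + (0) = 0, giving Cr = 0.

hexacarbonylchromium(0)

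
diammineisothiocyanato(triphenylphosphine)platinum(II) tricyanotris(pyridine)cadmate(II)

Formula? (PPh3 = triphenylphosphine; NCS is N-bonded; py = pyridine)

Cation [Pt…]: ligand charges -1, Pt(II) ⇒ ion charge 1+.
Anion [Cd…]: ligand charges -3, Cd(II) ⇒ ion charge 1−.
One 1+ cation balances one 1− anion.

[Pt(NCS)(NH3)2(PPh3)][Cd(CN)3(py)3]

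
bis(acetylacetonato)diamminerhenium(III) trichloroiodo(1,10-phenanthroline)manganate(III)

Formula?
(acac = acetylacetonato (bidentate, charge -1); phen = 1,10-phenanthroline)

[Re(acac)2(NH3)2][MnCl3I(phen)]

Cation [Re…]: ligand charges -2, Re(III) ⇒ ion charge 1+.
Anion [Mn…]: ligand charges -4, Mn(III) ⇒ ion charge 1−.
One 1+ cation balances one 1− anion.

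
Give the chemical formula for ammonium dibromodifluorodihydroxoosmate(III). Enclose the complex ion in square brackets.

(NH4)3[OsBr2F2(OH)2]

Ligands: 2 fluoro (F, -1), 2 hydroxo (OH, -1), 2 bromo (Br, -1). Ligand charge sum = -6.
With Os in oxidation state +3, the complex ion is [Os...]^3−.
Charge balance with ammonium (+1) requires 1 complex ion per 3 ammonium.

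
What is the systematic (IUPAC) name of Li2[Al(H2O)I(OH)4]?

The 2 lithium counter-ions carry a total charge of +2, so each complex ion is 2−.
Ligand charges: 1×aqua (neutral), 4×hydroxo (-1 each), 1×iodo (-1 each); total -5. So Al + (-5) = 2−, giving Al = +3.
Ligands are named alphabetically: aqua before hydroxo before iodo.
The complex ion is anionic, so aluminium takes the -ate form aluminate(III).

lithium aquatetrahydroxoiodoaluminate(III)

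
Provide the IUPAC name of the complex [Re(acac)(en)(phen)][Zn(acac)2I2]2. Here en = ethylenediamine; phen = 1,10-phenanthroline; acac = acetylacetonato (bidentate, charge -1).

Both ions are complex: the cation is named first with the plain metal name, the anion second with the -ate form; each ion's ligands are alphabetised independently.
Zinc is always +2 in its complexes; the anion's ligand charges sum to -4, so the complex anion is 2−.
With 2 anions per cation, the cation must be 2×2 = 4+.
Cation: ligand charges sum to -1; for the ion to be 4+, Re = +5.

(acetylacetonato)(ethylenediamine)(1,10-phenanthroline)rhenium(V) bis(acetylacetonato)diiodozincate(II)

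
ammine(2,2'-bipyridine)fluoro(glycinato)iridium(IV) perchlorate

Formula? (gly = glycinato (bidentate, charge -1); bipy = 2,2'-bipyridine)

Ligands: 1 ammine (NH3, neutral), 1 glycinato (gly, -1), 1 2,2'-bipyridine (bipy, neutral), 1 fluoro (F, -1). Ligand charge sum = -2.
With Ir in oxidation state +4, the complex ion is [Ir...]^2+.
Charge balance with perchlorate (-1) requires 1 complex ion per 2 perchlorate.

[Ir(bipy)F(gly)(NH3)](ClO4)2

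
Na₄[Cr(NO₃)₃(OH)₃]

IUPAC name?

sodium trihydroxotrinitratochromate(II)

The 4 sodium counter-ions carry a total charge of +4, so each complex ion is 4−.
Ligand charges: 3×nitrato (-1 each), 3×hydroxo (-1 each); total -6. So Cr + (-6) = 4−, giving Cr = +2.
Ligands are named alphabetically: hydroxo before nitrato.
The complex ion is anionic, so chromium takes the -ate form chromate(II).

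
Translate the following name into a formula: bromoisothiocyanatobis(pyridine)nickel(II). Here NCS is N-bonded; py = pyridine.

[NiBr(NCS)(py)2]

Ligands: 1 isothiocyanato (NCS, -1), 2 pyridine (py, neutral), 1 bromo (Br, -1). Ligand charge sum = -2.
With Ni in oxidation state +2, the complex ion is [Ni...].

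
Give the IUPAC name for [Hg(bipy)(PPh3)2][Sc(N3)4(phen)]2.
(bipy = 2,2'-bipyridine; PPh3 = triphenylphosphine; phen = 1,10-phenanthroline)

(2,2'-bipyridine)bis(triphenylphosphine)mercury(II) tetraazido(1,10-phenanthroline)scandate(III)

Scandium is always +3 in its complexes; the anion's ligand charges sum to -4, so the complex anion is 1−.
With 2 anions per cation, the cation must be 2×1 = 2+.
Cation: ligand charges sum to 0; for the ion to be 2+, Hg = +2.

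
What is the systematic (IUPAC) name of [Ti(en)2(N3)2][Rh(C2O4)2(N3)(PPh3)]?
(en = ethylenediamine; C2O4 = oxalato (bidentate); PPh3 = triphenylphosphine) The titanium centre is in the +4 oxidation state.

diazidobis(ethylenediamine)titanium(IV) azidodioxalato(triphenylphosphine)rhodate(III)

Both ions are complex: the cation is named first with the plain metal name, the anion second with the -ate form; each ion's ligands are alphabetised independently.
Ti is given as +4; the cation's ligand charges sum to -2, so the complex cation is 2+.
A 1:1 salt means the anion carries the equal and opposite charge, 2−.
Anion: ligand charges sum to -5; for the ion to be 2−, Rh = +3.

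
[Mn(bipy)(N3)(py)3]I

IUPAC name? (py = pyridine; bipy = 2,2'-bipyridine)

azido(2,2'-bipyridine)tris(pyridine)manganese(II) iodide

The 1 iodide counter-ion carries a total charge of -1, so each complex ion is 1+.
Ligand charges: 1×azido (-1 each), 3×pyridine (neutral), 1×2,2'-bipyridine (neutral); total -1. So Mn + (-1) = 1+, giving Mn = +2.
Ligands are named alphabetically: azido before bipyridine before pyridine.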